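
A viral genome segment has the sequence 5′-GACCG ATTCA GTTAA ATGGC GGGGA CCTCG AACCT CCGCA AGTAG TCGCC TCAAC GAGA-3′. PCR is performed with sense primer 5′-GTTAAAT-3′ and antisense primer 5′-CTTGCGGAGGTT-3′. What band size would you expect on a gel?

The forward primer matches the template at positions 11–17.
Reverse complement of the reverse primer: AACCTCCGCAAG. This occurs on the top strand at positions 31–42.
Amplicon spans positions 11–42: 32 bp.

32 bp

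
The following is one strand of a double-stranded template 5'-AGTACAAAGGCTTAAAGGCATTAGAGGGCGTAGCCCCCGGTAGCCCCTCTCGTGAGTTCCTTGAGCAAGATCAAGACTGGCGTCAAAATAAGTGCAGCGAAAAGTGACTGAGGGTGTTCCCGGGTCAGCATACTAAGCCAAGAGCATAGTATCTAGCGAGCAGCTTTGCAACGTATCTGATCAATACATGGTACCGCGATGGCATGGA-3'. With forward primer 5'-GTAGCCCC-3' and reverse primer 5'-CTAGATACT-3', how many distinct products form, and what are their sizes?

Two products: 127 bp, 117 bp

The forward primer GTAGCCCC matches the top strand at positions 30–37, 40–47.
The reverse primer's reverse complement is AGTATCTAG, matching at positions 148–156.
Each forward site pairs with the reverse site to give a product ending at position 156: sizes 127, 117 bp.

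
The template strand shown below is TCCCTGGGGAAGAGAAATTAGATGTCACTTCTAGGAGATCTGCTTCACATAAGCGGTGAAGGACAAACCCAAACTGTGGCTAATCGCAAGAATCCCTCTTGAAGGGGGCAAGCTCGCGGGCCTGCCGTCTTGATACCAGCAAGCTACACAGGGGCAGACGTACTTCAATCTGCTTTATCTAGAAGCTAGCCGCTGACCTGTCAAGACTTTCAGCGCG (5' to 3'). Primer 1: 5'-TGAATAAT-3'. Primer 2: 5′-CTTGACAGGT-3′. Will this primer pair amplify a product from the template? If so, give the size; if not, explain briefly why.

No product — primer 1 has no binding site in the template.

Primer 1 (TGAATAAT) does not match the top strand, and its reverse complement ATTATTCA does not match either.
With no annealing site for primer 1, no amplification occurs.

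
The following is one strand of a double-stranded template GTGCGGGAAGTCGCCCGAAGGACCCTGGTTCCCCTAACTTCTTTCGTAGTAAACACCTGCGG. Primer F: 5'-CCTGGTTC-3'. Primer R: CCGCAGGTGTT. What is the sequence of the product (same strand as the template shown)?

Scanning the template, CCTGGTTC occurs at positions 24–31; this primer anneals to the bottom strand there with its 3' end pointing downstream.
The reverse primer's reverse complement is AACACCTGCGG, which matches the template at positions 52–62.
The product is the template from position 24 through 62 (39 bp).

5'-CCTGGTTCCCCTAACTTCTTTCGTAGTAAACACCTGCGG-3'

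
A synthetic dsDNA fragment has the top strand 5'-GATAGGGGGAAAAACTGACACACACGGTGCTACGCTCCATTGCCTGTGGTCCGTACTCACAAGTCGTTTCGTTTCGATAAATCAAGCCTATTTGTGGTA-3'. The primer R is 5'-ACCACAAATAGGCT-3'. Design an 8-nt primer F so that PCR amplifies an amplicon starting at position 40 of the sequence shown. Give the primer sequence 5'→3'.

5'-TTGCCTGT-3'

The reverse primer's reverse complement AGCCTATTTGTGGT matches the template at positions 85–98; the product starts at position 40.
The forward primer is identical to the top strand over positions 40–47: TTGCCTGT.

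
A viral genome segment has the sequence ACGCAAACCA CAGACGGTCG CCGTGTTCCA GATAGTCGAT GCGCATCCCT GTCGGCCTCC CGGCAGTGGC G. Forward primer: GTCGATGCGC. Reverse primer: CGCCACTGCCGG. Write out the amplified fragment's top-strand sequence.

Scanning the template, GTCGATGCGC occurs at positions 35–44; this primer anneals to the bottom strand there with its 3' end pointing downstream.
Reverse complement of the reverse primer: CCGGCAGTGGCG. This occurs on the top strand at positions 60–71.
The product is the template from position 35 through 71 (37 bp).

5'-GTCGATGCGCATCCCTGTCGGCCTCCCGGCAGTGGCG-3'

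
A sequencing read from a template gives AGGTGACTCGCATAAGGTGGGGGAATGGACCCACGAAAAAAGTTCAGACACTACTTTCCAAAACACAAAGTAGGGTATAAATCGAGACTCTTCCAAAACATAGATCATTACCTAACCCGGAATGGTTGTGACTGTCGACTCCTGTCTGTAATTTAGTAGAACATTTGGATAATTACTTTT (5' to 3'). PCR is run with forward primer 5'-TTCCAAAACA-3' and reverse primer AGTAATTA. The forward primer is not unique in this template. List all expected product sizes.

122 bp, 87 bp

The forward primer TTCCAAAACA matches the top strand at positions 56–65, 91–100.
The reverse primer's reverse complement is TAATTACT, matching at positions 170–177.
Each forward site pairs with the reverse site to give a product ending at position 177: sizes 122, 87 bp.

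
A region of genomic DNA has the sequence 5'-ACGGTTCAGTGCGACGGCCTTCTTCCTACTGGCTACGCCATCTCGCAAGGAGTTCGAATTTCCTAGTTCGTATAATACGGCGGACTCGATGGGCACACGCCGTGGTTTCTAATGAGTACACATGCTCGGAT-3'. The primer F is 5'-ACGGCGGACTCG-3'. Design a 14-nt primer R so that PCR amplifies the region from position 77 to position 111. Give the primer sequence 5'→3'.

The product's 3' end on the top strand is position 111.
The reverse primer anneals to the top strand over positions 98–111, i.e. to CGCCGTGGTTTCTA.
Its sequence written 5'→3' is the reverse complement: TAGAAACCACGGCG.

5'-TAGAAACCACGGCG-3'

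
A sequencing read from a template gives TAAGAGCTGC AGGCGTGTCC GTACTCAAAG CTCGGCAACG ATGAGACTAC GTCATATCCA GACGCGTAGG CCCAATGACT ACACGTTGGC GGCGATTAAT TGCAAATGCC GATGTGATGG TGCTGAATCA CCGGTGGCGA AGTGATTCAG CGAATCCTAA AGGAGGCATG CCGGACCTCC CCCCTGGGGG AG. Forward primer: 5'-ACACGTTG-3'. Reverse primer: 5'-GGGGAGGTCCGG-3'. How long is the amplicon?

102 bp

The forward primer matches the template at positions 81–88.
Reverse complement of the reverse primer: CCGGACCTCCCC. This occurs on the top strand at positions 171–182.
The product runs from position 81 to position 182, so its length is 182 − 81 + 1 = 102 bp.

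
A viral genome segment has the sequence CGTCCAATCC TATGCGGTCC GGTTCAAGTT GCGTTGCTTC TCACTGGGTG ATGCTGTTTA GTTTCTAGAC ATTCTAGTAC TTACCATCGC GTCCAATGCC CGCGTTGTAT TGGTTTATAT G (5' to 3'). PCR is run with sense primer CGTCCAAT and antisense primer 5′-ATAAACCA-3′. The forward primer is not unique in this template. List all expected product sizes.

118 bp, 29 bp

The forward primer CGTCCAAT matches the top strand at positions 1–8, 90–97.
The reverse primer's reverse complement is TGGTTTAT, matching at positions 111–118.
Each forward site pairs with the reverse site to give a product ending at position 118: sizes 118, 29 bp.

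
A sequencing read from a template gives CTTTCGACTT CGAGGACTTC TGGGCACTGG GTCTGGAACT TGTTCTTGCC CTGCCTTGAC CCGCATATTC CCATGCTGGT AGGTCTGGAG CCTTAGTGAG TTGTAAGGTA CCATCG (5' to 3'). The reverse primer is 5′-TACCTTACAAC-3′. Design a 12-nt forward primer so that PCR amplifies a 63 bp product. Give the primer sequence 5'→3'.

5'-GCCCTGCCTTGA-3'

The reverse primer's reverse complement GTTGTAAGGTA matches the template at positions 100–110, so the product ends at position 110.
A 63 bp product then starts at position 110 − 63 + 1 = 48.
The forward primer is identical to the top strand there: GCCCTGCCTTGA.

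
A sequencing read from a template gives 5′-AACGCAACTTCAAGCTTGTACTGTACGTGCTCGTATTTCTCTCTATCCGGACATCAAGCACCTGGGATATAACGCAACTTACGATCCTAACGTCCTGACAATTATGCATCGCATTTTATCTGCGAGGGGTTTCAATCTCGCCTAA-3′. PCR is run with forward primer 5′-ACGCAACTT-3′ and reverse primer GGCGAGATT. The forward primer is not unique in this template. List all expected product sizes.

141 bp, 71 bp

The forward primer ACGCAACTT matches the top strand at positions 2–10, 72–80.
The reverse primer's reverse complement is AATCTCGCC, matching at positions 134–142.
Each forward site pairs with the reverse site to give a product ending at position 142: sizes 141, 71 bp.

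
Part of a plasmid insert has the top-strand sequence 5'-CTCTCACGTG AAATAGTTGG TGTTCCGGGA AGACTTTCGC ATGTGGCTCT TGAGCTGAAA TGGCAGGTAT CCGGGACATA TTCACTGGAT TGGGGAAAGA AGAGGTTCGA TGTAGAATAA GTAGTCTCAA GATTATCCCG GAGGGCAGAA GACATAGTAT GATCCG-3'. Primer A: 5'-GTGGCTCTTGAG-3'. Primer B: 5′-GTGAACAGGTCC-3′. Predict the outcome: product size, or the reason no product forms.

Primer B (GTGAACAGGTCC) does not match the top strand, and its reverse complement GGACCTGTTCAC does not match either.
With no annealing site for primer B, no amplification occurs.

No product — primer B has no binding site in the template.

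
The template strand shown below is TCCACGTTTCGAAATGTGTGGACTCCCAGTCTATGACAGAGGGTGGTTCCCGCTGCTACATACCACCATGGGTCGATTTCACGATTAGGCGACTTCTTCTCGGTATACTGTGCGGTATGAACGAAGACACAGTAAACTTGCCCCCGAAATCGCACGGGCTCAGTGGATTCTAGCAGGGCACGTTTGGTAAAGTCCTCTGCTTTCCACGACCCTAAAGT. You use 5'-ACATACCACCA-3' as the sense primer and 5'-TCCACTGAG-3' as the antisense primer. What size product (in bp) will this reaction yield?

110 bp

Scanning the template, ACATACCACCA occurs at positions 58–68; this primer anneals to the bottom strand there with its 3' end pointing downstream.
Reverse complement of the reverse primer: CTCAGTGGA. This occurs on the top strand at positions 159–167.
Product length = (reverse-primer end) − (forward-primer start) + 1 = 167 − 58 + 1 = 110 bp.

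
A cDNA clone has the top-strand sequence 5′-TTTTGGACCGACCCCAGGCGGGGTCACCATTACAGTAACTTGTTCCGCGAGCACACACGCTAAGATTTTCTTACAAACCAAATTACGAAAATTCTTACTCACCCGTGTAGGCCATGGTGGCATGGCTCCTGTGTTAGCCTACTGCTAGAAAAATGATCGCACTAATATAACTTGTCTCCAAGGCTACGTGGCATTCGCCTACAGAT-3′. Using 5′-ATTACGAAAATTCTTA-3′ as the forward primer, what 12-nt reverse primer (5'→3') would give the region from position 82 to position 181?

5'-TTGGAGACAAGT-3'

The product's 3' end on the top strand is position 181.
The reverse primer anneals to the top strand over positions 170–181, i.e. to ACTTGTCTCCAA.
Its sequence written 5'→3' is the reverse complement: TTGGAGACAAGT.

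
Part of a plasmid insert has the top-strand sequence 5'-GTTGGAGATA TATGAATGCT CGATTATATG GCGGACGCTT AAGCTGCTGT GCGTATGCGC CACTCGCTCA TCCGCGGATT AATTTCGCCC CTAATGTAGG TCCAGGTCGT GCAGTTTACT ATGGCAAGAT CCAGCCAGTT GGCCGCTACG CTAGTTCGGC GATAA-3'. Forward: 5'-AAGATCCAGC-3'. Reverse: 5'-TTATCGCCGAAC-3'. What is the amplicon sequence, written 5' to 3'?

5'-AAGATCCAGCCAGTTGGCCGCTACGCTAGTTCGGCGATAA-3'

Forward primer AAGATCCAGC is found on the top strand at positions 126–135.
The reverse primer's reverse complement is GTTCGGCGATAA, which matches the template at positions 154–165.
The product is the template from position 126 through 165 (40 bp).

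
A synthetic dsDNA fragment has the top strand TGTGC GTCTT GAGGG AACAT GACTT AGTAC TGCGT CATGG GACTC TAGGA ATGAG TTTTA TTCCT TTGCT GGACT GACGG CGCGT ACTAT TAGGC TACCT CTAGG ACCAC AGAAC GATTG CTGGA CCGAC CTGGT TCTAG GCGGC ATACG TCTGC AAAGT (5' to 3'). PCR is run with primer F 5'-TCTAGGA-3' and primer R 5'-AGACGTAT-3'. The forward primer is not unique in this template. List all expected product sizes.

110 bp, 54 bp

The forward primer TCTAGGA matches the top strand at positions 44–50, 100–106.
The reverse primer's reverse complement is ATACGTCT, matching at positions 146–153.
Each forward site pairs with the reverse site to give a product ending at position 153: sizes 110, 54 bp.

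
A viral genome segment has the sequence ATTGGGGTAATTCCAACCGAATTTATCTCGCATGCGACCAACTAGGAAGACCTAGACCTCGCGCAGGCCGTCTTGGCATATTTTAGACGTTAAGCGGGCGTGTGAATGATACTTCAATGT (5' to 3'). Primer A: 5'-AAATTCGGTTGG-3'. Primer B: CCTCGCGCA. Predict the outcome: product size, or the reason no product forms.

No product — the primers' 3' ends point away from each other.

Primer A (AAATTCGGTTGG) has reverse complement CCAACCGAATTT, which matches the top strand at positions 13–24; primer A anneals to the top strand there with its 3' end pointing upstream toward position 13.
Primer B (CCTCGCGCA) matches the top strand directly at positions 57–65; it anneals to the bottom strand with its 3' end pointing downstream toward position 65.
The 3' ends diverge (primer A extends toward position 1, primer B toward position 120), so the primers never converge on a shared product.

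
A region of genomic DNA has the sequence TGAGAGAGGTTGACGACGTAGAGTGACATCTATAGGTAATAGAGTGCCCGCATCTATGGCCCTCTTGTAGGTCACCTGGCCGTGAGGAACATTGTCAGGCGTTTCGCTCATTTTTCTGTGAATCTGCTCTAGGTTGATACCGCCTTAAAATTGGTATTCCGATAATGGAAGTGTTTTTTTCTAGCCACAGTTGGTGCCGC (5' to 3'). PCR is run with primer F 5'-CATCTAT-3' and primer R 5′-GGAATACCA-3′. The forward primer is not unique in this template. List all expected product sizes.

The forward primer CATCTAT matches the top strand at positions 27–33, 51–57.
The reverse primer's reverse complement is TGGTATTCC, matching at positions 152–160.
Each forward site pairs with the reverse site to give a product ending at position 160: sizes 134, 110 bp.

134 bp, 110 bp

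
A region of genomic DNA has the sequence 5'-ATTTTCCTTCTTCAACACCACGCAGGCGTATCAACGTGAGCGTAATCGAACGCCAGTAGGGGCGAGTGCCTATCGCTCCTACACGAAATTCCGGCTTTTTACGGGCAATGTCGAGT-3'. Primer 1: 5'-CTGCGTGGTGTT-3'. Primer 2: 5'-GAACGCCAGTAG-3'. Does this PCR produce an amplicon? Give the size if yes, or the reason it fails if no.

No product — the primers' 3' ends point away from each other.

Primer 1 (CTGCGTGGTGTT) has reverse complement AACACCACGCAG, which matches the top strand at positions 14–25; primer 1 anneals to the top strand there with its 3' end pointing upstream toward position 14.
Primer 2 (GAACGCCAGTAG) matches the top strand directly at positions 48–59; it anneals to the bottom strand with its 3' end pointing downstream toward position 59.
The 3' ends diverge (primer 1 extends toward position 1, primer 2 toward position 116), so the primers never converge on a shared product.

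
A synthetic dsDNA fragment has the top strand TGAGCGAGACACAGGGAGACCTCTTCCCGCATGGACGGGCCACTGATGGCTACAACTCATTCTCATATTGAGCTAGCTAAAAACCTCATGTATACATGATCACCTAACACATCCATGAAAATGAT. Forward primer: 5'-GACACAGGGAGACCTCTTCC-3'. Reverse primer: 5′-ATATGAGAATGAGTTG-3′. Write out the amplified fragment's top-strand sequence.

5'-GACACAGGGAGACCTCTTCCCGCATGGACGGGCCACTGATGGCTACAACTCATTCTCATAT-3'

Forward primer GACACAGGGAGACCTCTTCC is found on the top strand at positions 8–27.
Taking the reverse complement of ATATGAGAATGAGTTG gives CAACTCATTCTCATAT, found at positions 53–68 on the template; the primer anneals here to the top strand with its 3' end pointing upstream.
The product is the template from position 8 through 68 (61 bp).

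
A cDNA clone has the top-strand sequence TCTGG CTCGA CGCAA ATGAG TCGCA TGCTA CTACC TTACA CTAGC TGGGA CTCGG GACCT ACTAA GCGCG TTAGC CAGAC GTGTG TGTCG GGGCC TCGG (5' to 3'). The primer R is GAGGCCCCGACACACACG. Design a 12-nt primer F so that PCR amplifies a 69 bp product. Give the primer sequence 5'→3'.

The reverse primer's reverse complement CGTGTGTGTCGGGGCCTC matches the template at positions 80–97, so the product ends at position 97.
A 69 bp product then starts at position 97 − 69 + 1 = 29.
The forward primer is identical to the top strand there: TACTACCTTACA.

5'-TACTACCTTACA-3'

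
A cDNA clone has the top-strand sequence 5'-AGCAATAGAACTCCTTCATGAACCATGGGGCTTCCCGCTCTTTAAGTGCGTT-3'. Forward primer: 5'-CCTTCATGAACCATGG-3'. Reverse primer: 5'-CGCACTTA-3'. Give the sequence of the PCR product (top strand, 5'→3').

5'-CCTTCATGAACCATGGGGCTTCCCGCTCTTTAAGTGCG-3'

The forward primer matches the template at positions 13–28.
Reverse complement of the reverse primer: TAAGTGCG. This occurs on the top strand at positions 43–50.
The product is the template from position 13 through 50 (38 bp).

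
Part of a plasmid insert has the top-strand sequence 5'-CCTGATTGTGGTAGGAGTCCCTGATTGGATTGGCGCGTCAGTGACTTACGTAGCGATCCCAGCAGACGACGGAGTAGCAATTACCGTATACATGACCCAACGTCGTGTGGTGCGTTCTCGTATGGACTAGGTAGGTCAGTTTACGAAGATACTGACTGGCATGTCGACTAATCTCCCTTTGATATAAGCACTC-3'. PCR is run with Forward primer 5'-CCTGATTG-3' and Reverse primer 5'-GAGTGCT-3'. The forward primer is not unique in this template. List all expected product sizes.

193 bp, 174 bp

The forward primer CCTGATTG matches the top strand at positions 1–8, 20–27.
The reverse primer's reverse complement is AGCACTC, matching at positions 187–193.
Each forward site pairs with the reverse site to give a product ending at position 193: sizes 193, 174 bp.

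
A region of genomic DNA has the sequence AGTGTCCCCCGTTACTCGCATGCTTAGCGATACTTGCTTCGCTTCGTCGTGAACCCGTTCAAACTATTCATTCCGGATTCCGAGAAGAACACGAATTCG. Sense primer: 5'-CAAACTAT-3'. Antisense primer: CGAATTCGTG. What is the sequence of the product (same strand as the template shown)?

Scanning the template, CAAACTAT occurs at positions 60–67; this primer anneals to the bottom strand there with its 3' end pointing downstream.
Taking the reverse complement of CGAATTCGTG gives CACGAATTCG, found at positions 90–99 on the template; the primer anneals here to the top strand with its 3' end pointing upstream.
The product is the template from position 60 through 99 (40 bp).

5'-CAAACTATTCATTCCGGATTCCGAGAAGAACACGAATTCG-3'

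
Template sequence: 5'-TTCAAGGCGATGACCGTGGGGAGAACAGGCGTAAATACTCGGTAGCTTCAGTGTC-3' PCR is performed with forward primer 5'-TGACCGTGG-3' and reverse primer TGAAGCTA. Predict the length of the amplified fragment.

40 bp

The forward primer matches the template at positions 11–19.
Taking the reverse complement of TGAAGCTA gives TAGCTTCA, found at positions 43–50 on the template; the primer anneals here to the top strand with its 3' end pointing upstream.
Product length = (reverse-primer end) − (forward-primer start) + 1 = 50 − 11 + 1 = 40 bp.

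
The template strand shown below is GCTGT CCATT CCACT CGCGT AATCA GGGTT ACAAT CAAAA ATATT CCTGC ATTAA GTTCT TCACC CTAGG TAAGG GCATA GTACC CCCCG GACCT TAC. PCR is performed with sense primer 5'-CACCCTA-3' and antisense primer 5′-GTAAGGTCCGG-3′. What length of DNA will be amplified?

The forward primer matches the template at positions 62–68.
Reverse complement of the reverse primer: CCGGACCTTAC. This occurs on the top strand at positions 88–98.
The product runs from position 62 to position 98, so its length is 98 − 62 + 1 = 37 bp.

37 bp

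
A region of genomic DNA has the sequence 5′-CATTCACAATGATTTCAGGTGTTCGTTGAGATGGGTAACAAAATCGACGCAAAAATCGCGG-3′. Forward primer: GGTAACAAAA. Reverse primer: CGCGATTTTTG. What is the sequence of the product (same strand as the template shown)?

5'-GGTAACAAAATCGACGCAAAAATCGCG-3'

The forward primer matches the template at positions 34–43.
The reverse primer's reverse complement is CAAAAATCGCG, which matches the template at positions 50–60.
The product is the template from position 34 through 60 (27 bp).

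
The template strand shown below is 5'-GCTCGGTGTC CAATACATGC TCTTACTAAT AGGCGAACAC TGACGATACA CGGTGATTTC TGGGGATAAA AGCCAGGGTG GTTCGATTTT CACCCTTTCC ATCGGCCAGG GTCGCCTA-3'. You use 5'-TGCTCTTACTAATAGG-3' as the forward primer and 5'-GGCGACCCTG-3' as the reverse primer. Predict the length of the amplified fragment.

Forward primer TGCTCTTACTAATAGG is found on the top strand at positions 18–33.
The reverse primer's reverse complement is CAGGGTCGCC, which matches the template at positions 107–116.
Amplicon spans positions 18–116: 99 bp.

99 bp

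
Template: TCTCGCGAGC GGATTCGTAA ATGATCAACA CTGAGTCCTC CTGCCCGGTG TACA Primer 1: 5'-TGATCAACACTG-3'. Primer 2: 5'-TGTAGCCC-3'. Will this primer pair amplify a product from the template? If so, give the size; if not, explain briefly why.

No product — primer 2 has no binding site in the template.

Primer 2 (TGTAGCCC) does not match the top strand, and its reverse complement GGGCTACA does not match either.
With no annealing site for primer 2, no amplification occurs.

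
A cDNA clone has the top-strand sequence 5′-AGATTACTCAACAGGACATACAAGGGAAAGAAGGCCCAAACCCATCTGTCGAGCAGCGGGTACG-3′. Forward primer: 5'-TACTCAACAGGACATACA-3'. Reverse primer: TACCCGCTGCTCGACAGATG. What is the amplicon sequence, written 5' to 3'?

Scanning the template, TACTCAACAGGACATACA occurs at positions 5–22; this primer anneals to the bottom strand there with its 3' end pointing downstream.
Reverse complement of the reverse primer: CATCTGTCGAGCAGCGGGTA. This occurs on the top strand at positions 43–62.
The product is the template from position 5 through 62 (58 bp).

5'-TACTCAACAGGACATACAAGGGAAAGAAGGCCCAAACCCATCTGTCGAGCAGCGGGTA-3'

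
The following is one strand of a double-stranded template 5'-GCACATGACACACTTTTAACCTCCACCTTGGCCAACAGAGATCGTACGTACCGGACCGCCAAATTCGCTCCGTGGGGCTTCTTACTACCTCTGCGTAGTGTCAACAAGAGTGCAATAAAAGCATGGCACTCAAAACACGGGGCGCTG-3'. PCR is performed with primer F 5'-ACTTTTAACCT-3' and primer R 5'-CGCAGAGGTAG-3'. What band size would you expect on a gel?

The forward primer matches the template at positions 12–22.
Taking the reverse complement of CGCAGAGGTAG gives CTACCTCTGCG, found at positions 85–95 on the template; the primer anneals here to the top strand with its 3' end pointing upstream.
Product length = (reverse-primer end) − (forward-primer start) + 1 = 95 − 12 + 1 = 84 bp.

84 bp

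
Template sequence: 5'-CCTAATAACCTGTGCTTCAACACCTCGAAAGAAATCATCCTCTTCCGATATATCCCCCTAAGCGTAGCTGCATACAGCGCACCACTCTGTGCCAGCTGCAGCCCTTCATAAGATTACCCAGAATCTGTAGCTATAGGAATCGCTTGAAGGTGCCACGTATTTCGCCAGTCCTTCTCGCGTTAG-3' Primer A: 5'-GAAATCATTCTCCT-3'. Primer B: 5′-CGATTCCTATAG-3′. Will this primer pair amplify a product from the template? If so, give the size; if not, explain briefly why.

No product — primer A has no binding site in the template.

Primer A (GAAATCATTCTCCT) does not match the top strand, and its reverse complement AGGAGAATGATTTC does not match either.
With no annealing site for primer A, no amplification occurs.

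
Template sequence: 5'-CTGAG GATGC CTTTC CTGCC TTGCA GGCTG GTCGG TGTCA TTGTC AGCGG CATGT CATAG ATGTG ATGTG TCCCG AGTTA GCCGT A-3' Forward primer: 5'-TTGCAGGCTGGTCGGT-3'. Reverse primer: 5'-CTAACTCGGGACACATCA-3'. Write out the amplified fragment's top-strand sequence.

Forward primer TTGCAGGCTGGTCGGT is found on the top strand at positions 21–36.
The reverse primer's reverse complement is TGATGTGTCCCGAGTTAG, which matches the template at positions 64–81.
The product is the template from position 21 through 81 (61 bp).

5'-TTGCAGGCTGGTCGGTGTCATTGTCAGCGGCATGTCATAGATGTGATGTGTCCCGAGTTAG-3'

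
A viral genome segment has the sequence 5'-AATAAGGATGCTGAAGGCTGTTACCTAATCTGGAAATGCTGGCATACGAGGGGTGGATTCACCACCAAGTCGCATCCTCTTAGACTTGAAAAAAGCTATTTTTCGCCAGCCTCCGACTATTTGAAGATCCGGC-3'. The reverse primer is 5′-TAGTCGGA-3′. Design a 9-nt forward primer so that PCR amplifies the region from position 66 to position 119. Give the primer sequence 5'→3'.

The reverse primer's reverse complement TCCGACTA matches the template at positions 112–119; the product starts at position 66.
The forward primer is identical to the top strand over positions 66–74: CAAGTCGCA.

5'-CAAGTCGCA-3'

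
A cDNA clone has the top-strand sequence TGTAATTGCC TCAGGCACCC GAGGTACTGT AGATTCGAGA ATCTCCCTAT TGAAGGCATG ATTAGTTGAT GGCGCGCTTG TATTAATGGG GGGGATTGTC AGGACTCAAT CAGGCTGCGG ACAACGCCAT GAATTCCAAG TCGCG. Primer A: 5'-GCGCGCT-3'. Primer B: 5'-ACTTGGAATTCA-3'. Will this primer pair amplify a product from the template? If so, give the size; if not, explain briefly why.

Primer A (GCGCGCT) matches the top strand at positions 72–78; it acts as a forward primer.
Primer B's reverse complement is TGAATTCCAAGT, matching the top strand at positions 130–141; it acts as a reverse primer.
The 3' ends face each other across positions 72–141, giving a 70 bp product.

Yes — a 70 bp product.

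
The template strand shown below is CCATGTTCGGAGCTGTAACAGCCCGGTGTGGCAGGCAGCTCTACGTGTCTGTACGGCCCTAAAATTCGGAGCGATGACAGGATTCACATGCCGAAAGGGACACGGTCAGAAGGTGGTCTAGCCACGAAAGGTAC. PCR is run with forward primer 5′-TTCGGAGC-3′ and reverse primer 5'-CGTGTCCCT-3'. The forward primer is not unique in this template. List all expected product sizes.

99 bp, 40 bp

The forward primer TTCGGAGC matches the top strand at positions 6–13, 65–72.
The reverse primer's reverse complement is AGGGACACG, matching at positions 96–104.
Each forward site pairs with the reverse site to give a product ending at position 104: sizes 99, 40 bp.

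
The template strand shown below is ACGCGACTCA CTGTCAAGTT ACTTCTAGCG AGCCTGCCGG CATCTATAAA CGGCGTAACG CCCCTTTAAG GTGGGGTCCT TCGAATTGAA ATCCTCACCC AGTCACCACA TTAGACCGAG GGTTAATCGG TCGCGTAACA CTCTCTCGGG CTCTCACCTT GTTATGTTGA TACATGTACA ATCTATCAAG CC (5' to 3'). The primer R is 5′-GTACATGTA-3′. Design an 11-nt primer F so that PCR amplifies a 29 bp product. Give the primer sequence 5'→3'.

5'-CTCTCACCTTG-3'

The reverse primer's reverse complement TACATGTAC matches the template at positions 171–179, so the product ends at position 179.
A 29 bp product then starts at position 179 − 29 + 1 = 151.
The forward primer is identical to the top strand there: CTCTCACCTTG.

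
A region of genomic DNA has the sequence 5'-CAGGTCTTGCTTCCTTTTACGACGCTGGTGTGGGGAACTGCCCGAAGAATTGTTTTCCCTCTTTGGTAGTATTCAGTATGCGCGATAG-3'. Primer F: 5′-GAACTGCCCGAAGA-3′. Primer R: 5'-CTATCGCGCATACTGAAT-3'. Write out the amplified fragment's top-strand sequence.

5'-GAACTGCCCGAAGAATTGTTTTCCCTCTTTGGTAGTATTCAGTATGCGCGATAG-3'

Scanning the template, GAACTGCCCGAAGA occurs at positions 35–48; this primer anneals to the bottom strand there with its 3' end pointing downstream.
Taking the reverse complement of CTATCGCGCATACTGAAT gives ATTCAGTATGCGCGATAG, found at positions 71–88 on the template; the primer anneals here to the top strand with its 3' end pointing upstream.
The product is the template from position 35 through 88 (54 bp).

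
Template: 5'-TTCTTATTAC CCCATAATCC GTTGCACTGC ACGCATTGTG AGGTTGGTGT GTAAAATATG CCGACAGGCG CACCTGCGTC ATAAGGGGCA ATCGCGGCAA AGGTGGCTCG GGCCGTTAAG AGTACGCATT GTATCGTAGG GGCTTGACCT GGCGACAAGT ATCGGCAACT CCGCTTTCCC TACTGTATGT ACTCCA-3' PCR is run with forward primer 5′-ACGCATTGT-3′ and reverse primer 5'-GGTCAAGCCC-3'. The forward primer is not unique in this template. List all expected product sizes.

The forward primer ACGCATTGT matches the top strand at positions 31–39, 124–132.
The reverse primer's reverse complement is GGGCTTGACC, matching at positions 140–149.
Each forward site pairs with the reverse site to give a product ending at position 149: sizes 119, 26 bp.

119 bp, 26 bp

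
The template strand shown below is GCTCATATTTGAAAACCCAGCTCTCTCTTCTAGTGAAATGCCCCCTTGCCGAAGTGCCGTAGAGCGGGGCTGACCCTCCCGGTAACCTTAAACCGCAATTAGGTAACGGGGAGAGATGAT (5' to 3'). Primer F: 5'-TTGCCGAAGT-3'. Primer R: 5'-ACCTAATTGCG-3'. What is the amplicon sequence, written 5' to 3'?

5'-TTGCCGAAGTGCCGTAGAGCGGGGCTGACCCTCCCGGTAACCTTAAACCGCAATTAGGT-3'

Forward primer TTGCCGAAGT is found on the top strand at positions 46–55.
The reverse primer's reverse complement is CGCAATTAGGT, which matches the template at positions 94–104.
The product is the template from position 46 through 104 (59 bp).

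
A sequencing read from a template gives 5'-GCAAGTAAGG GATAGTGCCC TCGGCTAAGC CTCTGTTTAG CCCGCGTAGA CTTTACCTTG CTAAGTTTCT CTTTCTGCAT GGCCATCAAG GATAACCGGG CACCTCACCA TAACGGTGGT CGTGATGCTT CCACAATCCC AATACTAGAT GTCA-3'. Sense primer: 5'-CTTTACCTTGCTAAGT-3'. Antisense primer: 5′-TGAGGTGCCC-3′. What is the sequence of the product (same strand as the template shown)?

5'-CTTTACCTTGCTAAGTTTCTCTTTCTGCATGGCCATCAAGGATAACCGGGCACCTCA-3'

The forward primer matches the template at positions 51–66.
Reverse complement of the reverse primer: GGGCACCTCA. This occurs on the top strand at positions 98–107.
The product is the template from position 51 through 107 (57 bp).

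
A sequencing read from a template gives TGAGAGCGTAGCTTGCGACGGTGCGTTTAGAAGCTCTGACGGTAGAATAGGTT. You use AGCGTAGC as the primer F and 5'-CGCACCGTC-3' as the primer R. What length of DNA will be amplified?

Forward primer AGCGTAGC is found on the top strand at positions 5–12.
The reverse primer's reverse complement is GACGGTGCG, which matches the template at positions 17–25.
The product runs from position 5 to position 25, so its length is 25 − 5 + 1 = 21 bp.

21 bp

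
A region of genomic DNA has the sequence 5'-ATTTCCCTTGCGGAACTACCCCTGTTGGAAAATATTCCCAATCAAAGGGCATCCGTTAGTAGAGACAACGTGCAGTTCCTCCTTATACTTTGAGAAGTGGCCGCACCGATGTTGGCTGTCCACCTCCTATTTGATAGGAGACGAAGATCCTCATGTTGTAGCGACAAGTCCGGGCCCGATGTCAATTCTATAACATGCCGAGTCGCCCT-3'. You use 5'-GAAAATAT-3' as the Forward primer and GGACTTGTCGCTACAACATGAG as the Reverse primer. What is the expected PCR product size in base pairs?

Forward primer GAAAATAT is found on the top strand at positions 28–35.
Reverse complement of the reverse primer: CTCATGTTGTAGCGACAAGTCC. This occurs on the top strand at positions 150–171.
Product length = (reverse-primer end) − (forward-primer start) + 1 = 171 − 28 + 1 = 144 bp.

144 bp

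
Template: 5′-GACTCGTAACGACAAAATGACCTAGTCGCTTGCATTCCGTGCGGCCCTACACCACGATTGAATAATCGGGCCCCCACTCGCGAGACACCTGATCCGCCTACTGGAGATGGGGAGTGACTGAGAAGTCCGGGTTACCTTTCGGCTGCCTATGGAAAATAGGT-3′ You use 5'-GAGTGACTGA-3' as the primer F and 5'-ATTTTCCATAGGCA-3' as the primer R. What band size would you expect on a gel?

46 bp

Scanning the template, GAGTGACTGA occurs at positions 112–121; this primer anneals to the bottom strand there with its 3' end pointing downstream.
Reverse complement of the reverse primer: TGCCTATGGAAAAT. This occurs on the top strand at positions 144–157.
Amplicon spans positions 112–157: 46 bp.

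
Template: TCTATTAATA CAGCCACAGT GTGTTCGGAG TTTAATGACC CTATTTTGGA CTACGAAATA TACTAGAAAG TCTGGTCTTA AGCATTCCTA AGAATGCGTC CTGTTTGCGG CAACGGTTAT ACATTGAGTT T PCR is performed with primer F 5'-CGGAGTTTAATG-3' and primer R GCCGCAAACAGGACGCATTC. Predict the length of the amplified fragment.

The forward primer matches the template at positions 26–37.
Taking the reverse complement of GCCGCAAACAGGACGCATTC gives GAATGCGTCCTGTTTGCGGC, found at positions 92–111 on the template; the primer anneals here to the top strand with its 3' end pointing upstream.
Amplicon spans positions 26–111: 86 bp.

86 bp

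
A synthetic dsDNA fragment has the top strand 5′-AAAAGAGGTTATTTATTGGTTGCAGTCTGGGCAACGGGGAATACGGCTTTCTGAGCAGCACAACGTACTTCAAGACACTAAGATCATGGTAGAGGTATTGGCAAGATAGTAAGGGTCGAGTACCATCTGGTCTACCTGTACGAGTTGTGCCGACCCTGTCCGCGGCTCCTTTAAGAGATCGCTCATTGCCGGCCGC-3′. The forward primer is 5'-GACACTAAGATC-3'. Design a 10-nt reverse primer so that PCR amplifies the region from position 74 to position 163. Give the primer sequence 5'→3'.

5'-GCGGACAGGG-3'

The product's 3' end on the top strand is position 163.
The reverse primer anneals to the top strand over positions 154–163, i.e. to CCCTGTCCGC.
Its sequence written 5'→3' is the reverse complement: GCGGACAGGG.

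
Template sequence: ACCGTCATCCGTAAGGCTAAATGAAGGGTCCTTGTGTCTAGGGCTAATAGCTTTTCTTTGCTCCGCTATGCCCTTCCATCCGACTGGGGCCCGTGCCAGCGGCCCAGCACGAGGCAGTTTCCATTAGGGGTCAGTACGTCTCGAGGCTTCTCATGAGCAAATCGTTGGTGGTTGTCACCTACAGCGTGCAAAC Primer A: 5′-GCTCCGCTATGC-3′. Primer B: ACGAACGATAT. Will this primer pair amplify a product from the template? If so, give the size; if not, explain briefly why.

No product — primer B has no binding site in the template.

Primer B (ACGAACGATAT) does not match the top strand, and its reverse complement ATATCGTTCGT does not match either.
With no annealing site for primer B, no amplification occurs.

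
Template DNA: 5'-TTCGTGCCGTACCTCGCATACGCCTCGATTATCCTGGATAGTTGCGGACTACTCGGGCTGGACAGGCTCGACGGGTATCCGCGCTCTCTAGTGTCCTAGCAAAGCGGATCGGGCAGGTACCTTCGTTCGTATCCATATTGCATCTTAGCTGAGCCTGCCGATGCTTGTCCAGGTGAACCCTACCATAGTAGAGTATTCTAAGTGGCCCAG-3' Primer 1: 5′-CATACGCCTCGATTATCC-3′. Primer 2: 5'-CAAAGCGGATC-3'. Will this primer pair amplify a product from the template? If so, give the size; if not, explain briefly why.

No product — both primers anneal to the same strand and extend in the same direction.

Primer 1 (CATACGCCTCGATTATCC) matches the top strand at positions 17–34 (3' end points downstream).
Primer 2 (CAAAGCGGATC) also matches the top strand directly, at positions 100–110 — its reverse complement GATCCGCTTTG is not present.
Both primers anneal to the bottom strand with 3' ends pointing the same way, so neither can prime synthesis back toward the other.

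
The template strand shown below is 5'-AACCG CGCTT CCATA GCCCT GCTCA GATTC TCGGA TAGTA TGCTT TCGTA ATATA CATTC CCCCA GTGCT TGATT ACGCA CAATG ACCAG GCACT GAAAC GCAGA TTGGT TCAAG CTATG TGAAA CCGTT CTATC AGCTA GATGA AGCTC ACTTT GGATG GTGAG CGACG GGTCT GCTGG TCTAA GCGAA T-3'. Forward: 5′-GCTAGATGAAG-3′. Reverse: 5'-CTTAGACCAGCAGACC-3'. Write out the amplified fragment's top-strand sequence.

5'-GCTAGATGAAGCTCACTTTGGATGGTGAGCGACGGGTCTGCTGGTCTAAG-3'

Scanning the template, GCTAGATGAAG occurs at positions 137–147; this primer anneals to the bottom strand there with its 3' end pointing downstream.
The reverse primer's reverse complement is GGTCTGCTGGTCTAAG, which matches the template at positions 171–186.
The product is the template from position 137 through 186 (50 bp).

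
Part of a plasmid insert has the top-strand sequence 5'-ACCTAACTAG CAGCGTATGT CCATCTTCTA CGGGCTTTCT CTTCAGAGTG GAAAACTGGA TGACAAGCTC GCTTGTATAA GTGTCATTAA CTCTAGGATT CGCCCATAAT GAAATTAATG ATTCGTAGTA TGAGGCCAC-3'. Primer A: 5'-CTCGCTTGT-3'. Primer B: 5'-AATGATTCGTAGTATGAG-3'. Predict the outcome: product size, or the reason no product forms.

Primer A (CTCGCTTGT) matches the top strand at positions 68–76 (3' end points downstream).
Primer B (AATGATTCGTAGTATGAG) also matches the top strand directly, at positions 117–134 — its reverse complement CTCATACTACGAATCATT is not present.
Both primers anneal to the bottom strand with 3' ends pointing the same way, so neither can prime synthesis back toward the other.

No product — both primers anneal to the same strand and extend in the same direction.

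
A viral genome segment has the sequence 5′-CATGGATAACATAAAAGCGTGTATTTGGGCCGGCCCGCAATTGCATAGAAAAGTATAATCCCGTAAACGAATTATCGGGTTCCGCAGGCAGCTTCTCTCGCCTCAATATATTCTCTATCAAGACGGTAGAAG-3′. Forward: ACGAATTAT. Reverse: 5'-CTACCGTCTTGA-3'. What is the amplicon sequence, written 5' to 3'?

The forward primer matches the template at positions 67–75.
Taking the reverse complement of CTACCGTCTTGA gives TCAAGACGGTAG, found at positions 118–129 on the template; the primer anneals here to the top strand with its 3' end pointing upstream.
The product is the template from position 67 through 129 (63 bp).

5'-ACGAATTATCGGGTTCCGCAGGCAGCTTCTCTCGCCTCAATATATTCTCTATCAAGACGGTAG-3'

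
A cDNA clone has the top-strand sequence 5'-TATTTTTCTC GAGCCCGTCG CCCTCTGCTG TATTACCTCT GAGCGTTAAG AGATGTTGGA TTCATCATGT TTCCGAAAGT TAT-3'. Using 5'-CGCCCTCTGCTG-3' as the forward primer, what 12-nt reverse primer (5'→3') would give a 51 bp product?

5'-CATGATGAATCC-3'

The forward primer binds at positions 19–30, so a 51 bp product ends at position 19 + 51 − 1 = 69.
The reverse primer anneals to the top strand over positions 58–69, i.e. to GGATTCATCATG.
Its sequence written 5'→3' is the reverse complement: CATGATGAATCC.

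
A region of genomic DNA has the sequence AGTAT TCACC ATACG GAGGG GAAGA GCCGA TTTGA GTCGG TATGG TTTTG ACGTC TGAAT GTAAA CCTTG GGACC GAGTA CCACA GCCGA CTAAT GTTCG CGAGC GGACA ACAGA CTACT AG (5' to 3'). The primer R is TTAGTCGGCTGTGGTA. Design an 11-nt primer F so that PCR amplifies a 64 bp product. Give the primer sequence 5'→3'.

The reverse primer's reverse complement TACCACAGCCGACTAA matches the template at positions 79–94, so the product ends at position 94.
A 64 bp product then starts at position 94 − 64 + 1 = 31.
The forward primer is identical to the top strand there: TTTGAGTCGGT.

5'-TTTGAGTCGGT-3'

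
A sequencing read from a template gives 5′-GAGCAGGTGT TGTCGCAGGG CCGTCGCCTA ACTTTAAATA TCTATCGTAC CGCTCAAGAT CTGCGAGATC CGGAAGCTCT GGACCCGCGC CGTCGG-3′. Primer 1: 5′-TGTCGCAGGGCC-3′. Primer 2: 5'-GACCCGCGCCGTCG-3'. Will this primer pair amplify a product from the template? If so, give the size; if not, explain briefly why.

No product — both primers anneal to the same strand and extend in the same direction.

Primer 1 (TGTCGCAGGGCC) matches the top strand at positions 11–22 (3' end points downstream).
Primer 2 (GACCCGCGCCGTCG) also matches the top strand directly, at positions 82–95 — its reverse complement CGACGGCGCGGGTC is not present.
Both primers anneal to the bottom strand with 3' ends pointing the same way, so neither can prime synthesis back toward the other.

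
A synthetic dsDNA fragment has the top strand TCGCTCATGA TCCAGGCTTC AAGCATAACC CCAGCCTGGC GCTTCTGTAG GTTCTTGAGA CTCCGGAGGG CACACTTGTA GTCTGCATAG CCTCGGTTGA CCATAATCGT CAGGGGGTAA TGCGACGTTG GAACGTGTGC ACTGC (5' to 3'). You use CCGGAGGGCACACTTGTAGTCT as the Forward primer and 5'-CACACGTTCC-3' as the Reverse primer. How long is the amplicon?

The forward primer matches the template at positions 63–84.
Reverse complement of the reverse primer: GGAACGTGTG. This occurs on the top strand at positions 130–139.
Amplicon spans positions 63–139: 77 bp.

77 bp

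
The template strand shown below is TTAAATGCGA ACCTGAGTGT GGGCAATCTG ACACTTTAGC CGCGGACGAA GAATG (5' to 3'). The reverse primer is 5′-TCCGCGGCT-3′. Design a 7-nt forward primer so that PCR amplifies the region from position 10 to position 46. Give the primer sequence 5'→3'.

The reverse primer's reverse complement AGCCGCGGA matches the template at positions 38–46; the product starts at position 10.
The forward primer is identical to the top strand over positions 10–16: AACCTGA.

5'-AACCTGA-3'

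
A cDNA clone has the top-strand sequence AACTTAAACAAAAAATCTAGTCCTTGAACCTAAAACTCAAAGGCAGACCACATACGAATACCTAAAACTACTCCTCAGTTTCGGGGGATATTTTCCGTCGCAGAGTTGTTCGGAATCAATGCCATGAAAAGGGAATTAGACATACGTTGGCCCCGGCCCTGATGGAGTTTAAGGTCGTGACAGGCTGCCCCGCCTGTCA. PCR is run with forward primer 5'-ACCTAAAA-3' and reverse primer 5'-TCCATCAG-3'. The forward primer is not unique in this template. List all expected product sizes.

139 bp, 107 bp

The forward primer ACCTAAAA matches the top strand at positions 28–35, 60–67.
The reverse primer's reverse complement is CTGATGGA, matching at positions 159–166.
Each forward site pairs with the reverse site to give a product ending at position 166: sizes 139, 107 bp.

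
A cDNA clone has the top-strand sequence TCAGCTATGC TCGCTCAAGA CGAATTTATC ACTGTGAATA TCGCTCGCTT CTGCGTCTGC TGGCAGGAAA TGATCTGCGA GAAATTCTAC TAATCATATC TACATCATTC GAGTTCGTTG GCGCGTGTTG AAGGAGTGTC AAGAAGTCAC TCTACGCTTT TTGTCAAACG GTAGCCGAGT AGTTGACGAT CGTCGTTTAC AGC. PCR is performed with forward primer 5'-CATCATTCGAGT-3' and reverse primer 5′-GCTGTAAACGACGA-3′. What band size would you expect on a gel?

101 bp

The forward primer matches the template at positions 103–114.
The reverse primer's reverse complement is TCGTCGTTTACAGC, which matches the template at positions 190–203.
Product length = (reverse-primer end) − (forward-primer start) + 1 = 203 − 103 + 1 = 101 bp.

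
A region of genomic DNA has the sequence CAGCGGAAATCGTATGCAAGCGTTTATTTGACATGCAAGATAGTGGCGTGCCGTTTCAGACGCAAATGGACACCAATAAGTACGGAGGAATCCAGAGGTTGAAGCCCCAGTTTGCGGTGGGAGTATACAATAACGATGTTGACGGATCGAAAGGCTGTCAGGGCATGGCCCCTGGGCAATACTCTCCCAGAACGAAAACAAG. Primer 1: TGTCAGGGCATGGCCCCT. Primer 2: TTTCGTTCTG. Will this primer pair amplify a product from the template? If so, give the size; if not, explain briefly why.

Yes — a 42 bp product.

Primer 1 (TGTCAGGGCATGGCCCCT) matches the top strand at positions 156–173; it acts as a forward primer.
Primer 2's reverse complement is CAGAACGAAA, matching the top strand at positions 188–197; it acts as a reverse primer.
The 3' ends face each other across positions 156–197, giving a 42 bp product.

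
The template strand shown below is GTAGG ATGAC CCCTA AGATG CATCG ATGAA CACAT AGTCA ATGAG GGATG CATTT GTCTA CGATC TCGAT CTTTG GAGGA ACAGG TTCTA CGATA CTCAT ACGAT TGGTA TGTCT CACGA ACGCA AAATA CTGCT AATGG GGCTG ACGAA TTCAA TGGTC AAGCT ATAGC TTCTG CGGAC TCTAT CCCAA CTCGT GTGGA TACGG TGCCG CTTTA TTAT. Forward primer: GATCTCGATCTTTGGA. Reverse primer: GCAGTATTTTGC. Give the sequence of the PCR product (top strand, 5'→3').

The forward primer matches the template at positions 62–77.
Taking the reverse complement of GCAGTATTTTGC gives GCAAAATACTGC, found at positions 123–134 on the template; the primer anneals here to the top strand with its 3' end pointing upstream.
The product is the template from position 62 through 134 (73 bp).

5'-GATCTCGATCTTTGGAGGAACAGGTTCTACGATACTCATACGATTGGTATGTCTCACGAACGCAAAATACTGC-3'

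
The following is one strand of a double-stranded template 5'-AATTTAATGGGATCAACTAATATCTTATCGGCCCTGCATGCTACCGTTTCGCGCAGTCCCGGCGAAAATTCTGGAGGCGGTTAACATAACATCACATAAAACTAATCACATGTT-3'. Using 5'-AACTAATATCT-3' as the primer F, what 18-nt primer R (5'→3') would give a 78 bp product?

5'-ATGTTATGTTAACCGCCT-3'

The forward primer binds at positions 15–25, so a 78 bp product ends at position 15 + 78 − 1 = 92.
The reverse primer anneals to the top strand over positions 75–92, i.e. to AGGCGGTTAACATAACAT.
Its sequence written 5'→3' is the reverse complement: ATGTTATGTTAACCGCCT.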